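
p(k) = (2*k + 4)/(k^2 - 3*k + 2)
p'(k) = (3 - 2*k)*(2*k + 4)/(k^2 - 3*k + 2)^2 + 2/(k^2 - 3*k + 2) = 2*(-k^2 - 4*k + 8)/(k^4 - 6*k^3 + 13*k^2 - 12*k + 4)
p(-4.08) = -0.13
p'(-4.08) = 0.02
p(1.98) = -406.12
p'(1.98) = -19993.75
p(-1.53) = 0.11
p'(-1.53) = 0.30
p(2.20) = 35.00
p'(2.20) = -195.83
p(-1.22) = 0.22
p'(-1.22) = 0.45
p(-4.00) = -0.13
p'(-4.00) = 0.02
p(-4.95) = -0.14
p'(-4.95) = 0.00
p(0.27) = 3.59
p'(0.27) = 8.59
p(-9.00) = -0.13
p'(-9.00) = -0.00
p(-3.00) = -0.10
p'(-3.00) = 0.06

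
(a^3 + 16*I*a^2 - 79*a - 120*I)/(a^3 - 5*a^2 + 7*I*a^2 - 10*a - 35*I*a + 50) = (a^2 + 11*I*a - 24)/(a^2 + a*(-5 + 2*I) - 10*I)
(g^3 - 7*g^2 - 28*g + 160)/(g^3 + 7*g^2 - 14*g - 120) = (g - 8)/(g + 6)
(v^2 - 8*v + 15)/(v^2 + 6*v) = (v^2 - 8*v + 15)/(v*(v + 6))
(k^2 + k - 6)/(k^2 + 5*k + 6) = (k - 2)/(k + 2)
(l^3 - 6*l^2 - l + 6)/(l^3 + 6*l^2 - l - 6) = (l - 6)/(l + 6)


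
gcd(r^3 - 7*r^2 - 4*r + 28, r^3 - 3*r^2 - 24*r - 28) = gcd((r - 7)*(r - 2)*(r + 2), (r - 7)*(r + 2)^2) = r^2 - 5*r - 14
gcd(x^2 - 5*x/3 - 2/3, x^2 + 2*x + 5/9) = x + 1/3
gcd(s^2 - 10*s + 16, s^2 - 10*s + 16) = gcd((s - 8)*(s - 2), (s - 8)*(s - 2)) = s^2 - 10*s + 16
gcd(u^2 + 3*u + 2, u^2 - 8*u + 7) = 1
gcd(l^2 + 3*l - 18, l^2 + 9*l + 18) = l + 6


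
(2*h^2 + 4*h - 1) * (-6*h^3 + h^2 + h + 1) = -12*h^5 - 22*h^4 + 12*h^3 + 5*h^2 + 3*h - 1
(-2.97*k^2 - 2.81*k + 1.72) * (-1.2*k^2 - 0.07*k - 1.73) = 3.564*k^4 + 3.5799*k^3 + 3.2708*k^2 + 4.7409*k - 2.9756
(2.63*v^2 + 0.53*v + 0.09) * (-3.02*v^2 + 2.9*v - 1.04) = -7.9426*v^4 + 6.0264*v^3 - 1.47*v^2 - 0.2902*v - 0.0936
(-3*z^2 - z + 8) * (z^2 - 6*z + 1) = -3*z^4 + 17*z^3 + 11*z^2 - 49*z + 8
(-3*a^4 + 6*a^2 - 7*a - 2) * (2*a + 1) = -6*a^5 - 3*a^4 + 12*a^3 - 8*a^2 - 11*a - 2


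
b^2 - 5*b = b*(b - 5)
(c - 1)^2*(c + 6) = c^3 + 4*c^2 - 11*c + 6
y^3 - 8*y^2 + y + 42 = (y - 7)*(y - 3)*(y + 2)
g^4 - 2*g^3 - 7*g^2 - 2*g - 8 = (g - 4)*(g + 2)*(g - I)*(g + I)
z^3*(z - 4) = z^4 - 4*z^3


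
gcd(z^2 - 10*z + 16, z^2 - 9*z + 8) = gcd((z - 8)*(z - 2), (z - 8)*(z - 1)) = z - 8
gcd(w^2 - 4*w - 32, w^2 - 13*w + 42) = 1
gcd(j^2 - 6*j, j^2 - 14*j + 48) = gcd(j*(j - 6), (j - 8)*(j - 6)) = j - 6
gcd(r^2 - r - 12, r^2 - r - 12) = r^2 - r - 12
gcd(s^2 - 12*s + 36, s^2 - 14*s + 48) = s - 6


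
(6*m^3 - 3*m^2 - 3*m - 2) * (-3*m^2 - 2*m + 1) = -18*m^5 - 3*m^4 + 21*m^3 + 9*m^2 + m - 2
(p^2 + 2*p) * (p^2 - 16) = p^4 + 2*p^3 - 16*p^2 - 32*p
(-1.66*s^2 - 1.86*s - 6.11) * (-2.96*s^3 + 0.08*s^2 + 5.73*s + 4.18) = 4.9136*s^5 + 5.3728*s^4 + 8.425*s^3 - 18.0854*s^2 - 42.7851*s - 25.5398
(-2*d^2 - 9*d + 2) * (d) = -2*d^3 - 9*d^2 + 2*d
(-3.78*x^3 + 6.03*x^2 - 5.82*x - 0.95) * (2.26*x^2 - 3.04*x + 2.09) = -8.5428*x^5 + 25.119*x^4 - 39.3846*x^3 + 28.1485*x^2 - 9.2758*x - 1.9855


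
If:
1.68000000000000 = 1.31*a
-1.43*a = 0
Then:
No Solution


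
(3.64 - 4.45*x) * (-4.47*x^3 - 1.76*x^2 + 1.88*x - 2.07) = 19.8915*x^4 - 8.4388*x^3 - 14.7724*x^2 + 16.0547*x - 7.5348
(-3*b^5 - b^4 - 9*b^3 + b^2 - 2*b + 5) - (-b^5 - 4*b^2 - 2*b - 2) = -2*b^5 - b^4 - 9*b^3 + 5*b^2 + 7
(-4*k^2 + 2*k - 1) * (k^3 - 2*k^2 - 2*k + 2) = -4*k^5 + 10*k^4 + 3*k^3 - 10*k^2 + 6*k - 2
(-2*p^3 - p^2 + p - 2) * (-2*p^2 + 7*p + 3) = 4*p^5 - 12*p^4 - 15*p^3 + 8*p^2 - 11*p - 6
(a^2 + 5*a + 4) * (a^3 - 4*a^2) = a^5 + a^4 - 16*a^3 - 16*a^2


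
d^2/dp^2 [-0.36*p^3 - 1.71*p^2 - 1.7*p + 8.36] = -2.16*p - 3.42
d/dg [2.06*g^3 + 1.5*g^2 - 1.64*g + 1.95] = 6.18*g^2 + 3.0*g - 1.64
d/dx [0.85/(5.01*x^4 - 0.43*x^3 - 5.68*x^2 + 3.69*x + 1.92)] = (-17.034*x^3 + 1.0965*x^2 + 9.656*x - 3.1365)/(5.01*x^4 - 0.43*x^3 - 5.68*x^2 + 3.69*x + 1.92)^2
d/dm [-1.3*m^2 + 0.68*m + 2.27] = 0.68 - 2.6*m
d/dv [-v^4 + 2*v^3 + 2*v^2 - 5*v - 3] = -4*v^3 + 6*v^2 + 4*v - 5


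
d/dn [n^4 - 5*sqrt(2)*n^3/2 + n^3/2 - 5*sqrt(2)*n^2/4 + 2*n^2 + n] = 4*n^3 - 15*sqrt(2)*n^2/2 + 3*n^2/2 - 5*sqrt(2)*n/2 + 4*n + 1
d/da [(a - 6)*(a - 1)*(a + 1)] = 3*a^2 - 12*a - 1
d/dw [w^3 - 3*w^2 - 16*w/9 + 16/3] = 3*w^2 - 6*w - 16/9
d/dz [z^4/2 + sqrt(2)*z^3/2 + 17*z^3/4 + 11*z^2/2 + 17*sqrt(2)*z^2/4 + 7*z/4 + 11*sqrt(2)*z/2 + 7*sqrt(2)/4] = 2*z^3 + 3*sqrt(2)*z^2/2 + 51*z^2/4 + 11*z + 17*sqrt(2)*z/2 + 7/4 + 11*sqrt(2)/2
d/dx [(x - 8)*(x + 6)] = 2*x - 2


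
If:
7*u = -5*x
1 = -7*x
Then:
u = 5/49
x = -1/7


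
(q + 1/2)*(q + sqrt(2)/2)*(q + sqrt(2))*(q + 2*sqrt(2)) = q^4 + q^3/2 + 7*sqrt(2)*q^3/2 + 7*sqrt(2)*q^2/4 + 7*q^2 + 2*sqrt(2)*q + 7*q/2 + sqrt(2)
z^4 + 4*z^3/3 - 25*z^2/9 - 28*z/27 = z*(z - 4/3)*(z + 1/3)*(z + 7/3)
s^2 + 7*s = s*(s + 7)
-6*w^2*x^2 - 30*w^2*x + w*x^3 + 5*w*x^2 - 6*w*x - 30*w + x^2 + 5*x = (-6*w + x)*(x + 5)*(w*x + 1)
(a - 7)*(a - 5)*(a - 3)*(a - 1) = a^4 - 16*a^3 + 86*a^2 - 176*a + 105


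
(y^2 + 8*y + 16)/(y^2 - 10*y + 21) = (y^2 + 8*y + 16)/(y^2 - 10*y + 21)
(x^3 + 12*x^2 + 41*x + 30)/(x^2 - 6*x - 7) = (x^2 + 11*x + 30)/(x - 7)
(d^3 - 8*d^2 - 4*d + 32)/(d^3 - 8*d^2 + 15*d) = (d^3 - 8*d^2 - 4*d + 32)/(d*(d^2 - 8*d + 15))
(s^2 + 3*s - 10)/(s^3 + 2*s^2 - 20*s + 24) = (s + 5)/(s^2 + 4*s - 12)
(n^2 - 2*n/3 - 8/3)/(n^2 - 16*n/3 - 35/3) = (-3*n^2 + 2*n + 8)/(-3*n^2 + 16*n + 35)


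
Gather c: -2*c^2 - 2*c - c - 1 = -2*c^2 - 3*c - 1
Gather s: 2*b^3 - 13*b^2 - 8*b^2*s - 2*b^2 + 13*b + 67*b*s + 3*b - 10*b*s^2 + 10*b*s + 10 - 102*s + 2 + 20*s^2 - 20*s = 2*b^3 - 15*b^2 + 16*b + s^2*(20 - 10*b) + s*(-8*b^2 + 77*b - 122) + 12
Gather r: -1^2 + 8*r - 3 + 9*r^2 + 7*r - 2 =9*r^2 + 15*r - 6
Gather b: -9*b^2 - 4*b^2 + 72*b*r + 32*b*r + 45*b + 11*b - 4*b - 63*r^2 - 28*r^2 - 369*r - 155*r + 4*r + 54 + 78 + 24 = -13*b^2 + b*(104*r + 52) - 91*r^2 - 520*r + 156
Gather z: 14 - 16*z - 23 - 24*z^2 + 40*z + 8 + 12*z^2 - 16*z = -12*z^2 + 8*z - 1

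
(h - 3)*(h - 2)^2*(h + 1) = h^4 - 6*h^3 + 9*h^2 + 4*h - 12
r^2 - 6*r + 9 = (r - 3)^2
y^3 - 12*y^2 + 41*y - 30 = (y - 6)*(y - 5)*(y - 1)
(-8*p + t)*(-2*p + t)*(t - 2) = 16*p^2*t - 32*p^2 - 10*p*t^2 + 20*p*t + t^3 - 2*t^2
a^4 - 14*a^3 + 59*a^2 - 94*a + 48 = (a - 8)*(a - 3)*(a - 2)*(a - 1)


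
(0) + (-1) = -1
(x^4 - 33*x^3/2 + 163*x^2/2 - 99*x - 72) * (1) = x^4 - 33*x^3/2 + 163*x^2/2 - 99*x - 72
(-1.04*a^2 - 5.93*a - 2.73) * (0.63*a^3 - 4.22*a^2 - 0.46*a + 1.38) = -0.6552*a^5 + 0.6529*a^4 + 23.7831*a^3 + 12.8132*a^2 - 6.9276*a - 3.7674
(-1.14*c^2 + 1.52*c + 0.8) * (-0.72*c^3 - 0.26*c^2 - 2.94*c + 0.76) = 0.8208*c^5 - 0.798*c^4 + 2.3804*c^3 - 5.5432*c^2 - 1.1968*c + 0.608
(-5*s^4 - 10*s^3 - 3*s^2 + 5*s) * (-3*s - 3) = 15*s^5 + 45*s^4 + 39*s^3 - 6*s^2 - 15*s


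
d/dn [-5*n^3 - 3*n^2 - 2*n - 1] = -15*n^2 - 6*n - 2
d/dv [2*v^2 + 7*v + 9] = 4*v + 7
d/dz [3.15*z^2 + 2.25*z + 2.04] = 6.3*z + 2.25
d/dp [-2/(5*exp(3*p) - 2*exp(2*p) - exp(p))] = 2*(15*exp(2*p) - 4*exp(p) - 1)*exp(-p)/(-5*exp(2*p) + 2*exp(p) + 1)^2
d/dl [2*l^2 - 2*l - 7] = 4*l - 2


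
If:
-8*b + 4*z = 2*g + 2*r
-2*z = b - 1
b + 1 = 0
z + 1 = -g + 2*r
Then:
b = -1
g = 10/3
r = 8/3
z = 1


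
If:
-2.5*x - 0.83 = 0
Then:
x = -0.33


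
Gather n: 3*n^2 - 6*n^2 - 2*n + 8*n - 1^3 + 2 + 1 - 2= -3*n^2 + 6*n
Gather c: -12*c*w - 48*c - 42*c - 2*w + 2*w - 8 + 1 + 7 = c*(-12*w - 90)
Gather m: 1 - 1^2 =0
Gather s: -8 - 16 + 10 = -14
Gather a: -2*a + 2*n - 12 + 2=-2*a + 2*n - 10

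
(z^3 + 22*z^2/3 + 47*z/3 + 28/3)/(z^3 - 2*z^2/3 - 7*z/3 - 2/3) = (3*z^2 + 19*z + 28)/(3*z^2 - 5*z - 2)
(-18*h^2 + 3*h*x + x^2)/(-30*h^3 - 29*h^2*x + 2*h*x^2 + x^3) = (-3*h + x)/(-5*h^2 - 4*h*x + x^2)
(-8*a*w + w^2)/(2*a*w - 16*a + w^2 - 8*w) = w*(-8*a + w)/(2*a*w - 16*a + w^2 - 8*w)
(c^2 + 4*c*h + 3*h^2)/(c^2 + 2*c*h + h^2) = (c + 3*h)/(c + h)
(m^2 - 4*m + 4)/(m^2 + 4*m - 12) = (m - 2)/(m + 6)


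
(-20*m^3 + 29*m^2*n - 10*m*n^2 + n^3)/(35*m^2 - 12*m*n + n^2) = (-4*m^2 + 5*m*n - n^2)/(7*m - n)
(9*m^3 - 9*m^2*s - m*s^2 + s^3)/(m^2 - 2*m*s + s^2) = (-9*m^2 + s^2)/(-m + s)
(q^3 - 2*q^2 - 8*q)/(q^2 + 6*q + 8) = q*(q - 4)/(q + 4)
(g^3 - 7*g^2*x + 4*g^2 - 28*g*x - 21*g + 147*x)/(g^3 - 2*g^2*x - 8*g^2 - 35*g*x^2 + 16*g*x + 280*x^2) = (g^2 + 4*g - 21)/(g^2 + 5*g*x - 8*g - 40*x)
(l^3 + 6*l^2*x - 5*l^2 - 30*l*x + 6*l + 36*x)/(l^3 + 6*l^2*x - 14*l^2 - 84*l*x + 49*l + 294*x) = (l^2 - 5*l + 6)/(l^2 - 14*l + 49)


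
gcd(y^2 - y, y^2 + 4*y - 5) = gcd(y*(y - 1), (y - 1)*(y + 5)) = y - 1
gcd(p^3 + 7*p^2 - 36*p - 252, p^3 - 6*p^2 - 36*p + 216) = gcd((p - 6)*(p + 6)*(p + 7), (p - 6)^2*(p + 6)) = p^2 - 36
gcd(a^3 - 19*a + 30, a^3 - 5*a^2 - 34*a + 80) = a^2 + 3*a - 10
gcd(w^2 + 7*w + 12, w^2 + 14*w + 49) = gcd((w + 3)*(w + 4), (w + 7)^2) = 1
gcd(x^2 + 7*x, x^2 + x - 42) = x + 7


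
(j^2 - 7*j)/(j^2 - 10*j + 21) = j/(j - 3)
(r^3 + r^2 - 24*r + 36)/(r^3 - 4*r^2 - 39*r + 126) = (r - 2)/(r - 7)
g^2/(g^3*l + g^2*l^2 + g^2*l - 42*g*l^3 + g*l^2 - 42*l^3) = g^2/(l*(g^3 + g^2*l + g^2 - 42*g*l^2 + g*l - 42*l^2))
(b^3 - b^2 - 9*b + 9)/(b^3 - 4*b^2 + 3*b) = (b + 3)/b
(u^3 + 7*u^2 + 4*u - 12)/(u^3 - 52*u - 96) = (u - 1)/(u - 8)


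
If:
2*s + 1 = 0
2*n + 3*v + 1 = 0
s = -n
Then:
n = 1/2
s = -1/2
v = -2/3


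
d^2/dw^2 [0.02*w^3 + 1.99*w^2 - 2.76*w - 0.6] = 0.12*w + 3.98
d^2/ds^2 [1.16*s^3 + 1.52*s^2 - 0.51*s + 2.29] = 6.96*s + 3.04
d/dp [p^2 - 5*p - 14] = 2*p - 5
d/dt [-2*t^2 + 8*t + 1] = 8 - 4*t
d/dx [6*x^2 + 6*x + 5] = 12*x + 6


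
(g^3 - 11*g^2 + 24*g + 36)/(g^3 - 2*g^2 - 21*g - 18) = (g - 6)/(g + 3)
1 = 1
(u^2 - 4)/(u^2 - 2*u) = (u + 2)/u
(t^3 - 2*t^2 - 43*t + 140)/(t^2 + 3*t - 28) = t - 5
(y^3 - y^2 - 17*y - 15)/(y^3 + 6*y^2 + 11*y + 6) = (y - 5)/(y + 2)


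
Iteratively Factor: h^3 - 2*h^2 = (h)*(h^2 - 2*h) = h*(h - 2)*(h)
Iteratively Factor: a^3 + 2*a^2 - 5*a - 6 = (a + 3)*(a^2 - a - 2) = (a + 1)*(a + 3)*(a - 2)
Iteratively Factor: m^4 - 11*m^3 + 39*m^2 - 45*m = (m - 3)*(m^3 - 8*m^2 + 15*m) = (m - 5)*(m - 3)*(m^2 - 3*m) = m*(m - 5)*(m - 3)*(m - 3)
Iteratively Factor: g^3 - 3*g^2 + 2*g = (g)*(g^2 - 3*g + 2) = g*(g - 1)*(g - 2)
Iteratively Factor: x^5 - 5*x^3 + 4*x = (x + 2)*(x^4 - 2*x^3 - x^2 + 2*x) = (x - 1)*(x + 2)*(x^3 - x^2 - 2*x) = (x - 2)*(x - 1)*(x + 2)*(x^2 + x) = (x - 2)*(x - 1)*(x + 1)*(x + 2)*(x)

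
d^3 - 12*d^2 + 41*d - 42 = (d - 7)*(d - 3)*(d - 2)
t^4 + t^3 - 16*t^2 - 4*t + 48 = (t - 3)*(t - 2)*(t + 2)*(t + 4)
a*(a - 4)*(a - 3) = a^3 - 7*a^2 + 12*a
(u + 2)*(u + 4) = u^2 + 6*u + 8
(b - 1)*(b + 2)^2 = b^3 + 3*b^2 - 4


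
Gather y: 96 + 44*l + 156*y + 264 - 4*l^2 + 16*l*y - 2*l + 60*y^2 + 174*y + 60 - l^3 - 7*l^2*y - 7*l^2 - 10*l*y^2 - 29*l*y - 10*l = -l^3 - 11*l^2 + 32*l + y^2*(60 - 10*l) + y*(-7*l^2 - 13*l + 330) + 420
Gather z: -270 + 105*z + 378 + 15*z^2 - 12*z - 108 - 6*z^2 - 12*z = 9*z^2 + 81*z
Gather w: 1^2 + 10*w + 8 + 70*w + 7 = 80*w + 16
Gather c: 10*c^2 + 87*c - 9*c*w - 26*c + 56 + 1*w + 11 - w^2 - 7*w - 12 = 10*c^2 + c*(61 - 9*w) - w^2 - 6*w + 55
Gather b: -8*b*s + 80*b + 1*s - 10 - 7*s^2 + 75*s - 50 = b*(80 - 8*s) - 7*s^2 + 76*s - 60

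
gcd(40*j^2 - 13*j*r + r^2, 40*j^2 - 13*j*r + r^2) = 40*j^2 - 13*j*r + r^2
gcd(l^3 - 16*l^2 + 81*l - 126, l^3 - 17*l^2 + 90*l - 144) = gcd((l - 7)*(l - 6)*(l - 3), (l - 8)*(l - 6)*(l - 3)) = l^2 - 9*l + 18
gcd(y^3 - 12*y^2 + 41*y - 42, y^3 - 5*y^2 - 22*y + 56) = y^2 - 9*y + 14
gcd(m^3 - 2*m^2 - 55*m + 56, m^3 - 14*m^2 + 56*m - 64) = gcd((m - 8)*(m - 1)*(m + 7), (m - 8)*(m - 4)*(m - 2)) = m - 8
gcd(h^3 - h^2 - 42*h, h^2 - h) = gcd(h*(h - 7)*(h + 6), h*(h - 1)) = h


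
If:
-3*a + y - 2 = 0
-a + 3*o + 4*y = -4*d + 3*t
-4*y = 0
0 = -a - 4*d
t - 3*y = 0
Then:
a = -2/3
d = 1/6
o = -4/9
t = 0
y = 0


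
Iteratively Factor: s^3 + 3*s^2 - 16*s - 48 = (s + 4)*(s^2 - s - 12) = (s - 4)*(s + 4)*(s + 3)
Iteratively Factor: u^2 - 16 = (u - 4)*(u + 4)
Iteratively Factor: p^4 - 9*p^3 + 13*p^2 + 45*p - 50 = (p + 2)*(p^3 - 11*p^2 + 35*p - 25) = (p - 1)*(p + 2)*(p^2 - 10*p + 25) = (p - 5)*(p - 1)*(p + 2)*(p - 5)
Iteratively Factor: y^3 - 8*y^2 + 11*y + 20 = (y - 5)*(y^2 - 3*y - 4) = (y - 5)*(y - 4)*(y + 1)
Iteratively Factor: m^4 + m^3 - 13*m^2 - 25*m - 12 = (m + 1)*(m^3 - 13*m - 12) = (m + 1)^2*(m^2 - m - 12) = (m + 1)^2*(m + 3)*(m - 4)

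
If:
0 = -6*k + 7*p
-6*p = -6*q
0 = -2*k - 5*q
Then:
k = 0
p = 0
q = 0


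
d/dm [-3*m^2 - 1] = -6*m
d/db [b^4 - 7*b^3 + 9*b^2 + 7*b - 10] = 4*b^3 - 21*b^2 + 18*b + 7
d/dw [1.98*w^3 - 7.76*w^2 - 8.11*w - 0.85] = 5.94*w^2 - 15.52*w - 8.11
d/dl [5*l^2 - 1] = 10*l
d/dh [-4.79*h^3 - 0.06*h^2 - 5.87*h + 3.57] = -14.37*h^2 - 0.12*h - 5.87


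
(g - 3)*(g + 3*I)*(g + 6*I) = g^3 - 3*g^2 + 9*I*g^2 - 18*g - 27*I*g + 54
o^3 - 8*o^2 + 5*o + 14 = (o - 7)*(o - 2)*(o + 1)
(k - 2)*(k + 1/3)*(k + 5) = k^3 + 10*k^2/3 - 9*k - 10/3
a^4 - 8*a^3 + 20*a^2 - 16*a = a*(a - 4)*(a - 2)^2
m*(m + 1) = m^2 + m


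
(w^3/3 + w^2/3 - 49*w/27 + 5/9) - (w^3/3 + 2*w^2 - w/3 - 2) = -5*w^2/3 - 40*w/27 + 23/9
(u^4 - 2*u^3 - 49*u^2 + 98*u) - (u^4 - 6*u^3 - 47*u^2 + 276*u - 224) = 4*u^3 - 2*u^2 - 178*u + 224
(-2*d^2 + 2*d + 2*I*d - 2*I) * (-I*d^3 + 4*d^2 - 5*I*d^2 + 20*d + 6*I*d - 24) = 2*I*d^5 - 6*d^4 + 8*I*d^4 - 24*d^3 - 14*I*d^3 + 66*d^2 + 44*I*d^2 - 36*d - 88*I*d + 48*I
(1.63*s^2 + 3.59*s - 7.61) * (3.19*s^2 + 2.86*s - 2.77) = 5.1997*s^4 + 16.1139*s^3 - 18.5236*s^2 - 31.7089*s + 21.0797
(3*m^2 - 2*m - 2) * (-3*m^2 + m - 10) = -9*m^4 + 9*m^3 - 26*m^2 + 18*m + 20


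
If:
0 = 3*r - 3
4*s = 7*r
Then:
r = 1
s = 7/4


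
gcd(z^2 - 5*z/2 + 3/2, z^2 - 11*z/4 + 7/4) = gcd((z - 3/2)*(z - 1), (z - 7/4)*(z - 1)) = z - 1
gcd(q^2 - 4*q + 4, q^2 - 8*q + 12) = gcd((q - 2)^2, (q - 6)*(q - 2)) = q - 2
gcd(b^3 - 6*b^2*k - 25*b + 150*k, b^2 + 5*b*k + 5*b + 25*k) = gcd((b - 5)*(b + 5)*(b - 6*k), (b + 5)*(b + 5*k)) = b + 5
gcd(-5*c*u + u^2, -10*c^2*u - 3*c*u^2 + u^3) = -5*c*u + u^2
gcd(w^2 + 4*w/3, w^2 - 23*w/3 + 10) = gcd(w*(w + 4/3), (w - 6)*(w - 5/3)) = 1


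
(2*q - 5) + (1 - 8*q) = -6*q - 4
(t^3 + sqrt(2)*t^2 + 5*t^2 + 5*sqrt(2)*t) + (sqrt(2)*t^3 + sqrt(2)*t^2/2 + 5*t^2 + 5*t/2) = t^3 + sqrt(2)*t^3 + 3*sqrt(2)*t^2/2 + 10*t^2 + 5*t/2 + 5*sqrt(2)*t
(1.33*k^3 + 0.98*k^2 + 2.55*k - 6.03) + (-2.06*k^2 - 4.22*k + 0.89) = 1.33*k^3 - 1.08*k^2 - 1.67*k - 5.14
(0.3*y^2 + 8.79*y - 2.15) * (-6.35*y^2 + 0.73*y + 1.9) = -1.905*y^4 - 55.5975*y^3 + 20.6392*y^2 + 15.1315*y - 4.085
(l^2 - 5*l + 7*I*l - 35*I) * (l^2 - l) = l^4 - 6*l^3 + 7*I*l^3 + 5*l^2 - 42*I*l^2 + 35*I*l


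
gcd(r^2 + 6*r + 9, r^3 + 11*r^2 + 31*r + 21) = r + 3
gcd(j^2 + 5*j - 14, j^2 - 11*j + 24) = 1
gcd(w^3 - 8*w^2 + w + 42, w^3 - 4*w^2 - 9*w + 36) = w - 3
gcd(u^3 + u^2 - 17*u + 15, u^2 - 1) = u - 1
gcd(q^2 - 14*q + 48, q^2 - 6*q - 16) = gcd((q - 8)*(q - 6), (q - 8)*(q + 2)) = q - 8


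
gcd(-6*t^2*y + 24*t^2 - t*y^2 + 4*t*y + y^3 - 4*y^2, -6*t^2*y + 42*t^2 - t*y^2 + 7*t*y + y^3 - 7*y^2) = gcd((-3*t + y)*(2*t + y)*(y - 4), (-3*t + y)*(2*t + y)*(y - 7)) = -6*t^2 - t*y + y^2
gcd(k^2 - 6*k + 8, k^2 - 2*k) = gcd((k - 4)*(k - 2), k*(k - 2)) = k - 2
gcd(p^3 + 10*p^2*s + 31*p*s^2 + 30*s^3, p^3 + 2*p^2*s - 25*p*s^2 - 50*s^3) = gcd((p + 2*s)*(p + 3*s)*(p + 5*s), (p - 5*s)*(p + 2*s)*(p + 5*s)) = p^2 + 7*p*s + 10*s^2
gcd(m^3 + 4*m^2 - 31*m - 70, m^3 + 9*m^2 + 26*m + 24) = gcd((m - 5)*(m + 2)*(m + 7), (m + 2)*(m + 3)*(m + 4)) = m + 2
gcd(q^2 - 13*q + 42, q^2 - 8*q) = 1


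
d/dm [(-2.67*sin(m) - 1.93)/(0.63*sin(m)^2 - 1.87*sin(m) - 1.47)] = (1.6821*sin(m)^2 + 2.4318*sin(m) + 0.315799999999999)*cos(m)/(0.3969*sin(m)^4 - 2.3562*sin(m)^3 + 1.6447*sin(m)^2 + 5.4978*sin(m) + 2.1609)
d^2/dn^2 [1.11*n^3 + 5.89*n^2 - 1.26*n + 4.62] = 6.66*n + 11.78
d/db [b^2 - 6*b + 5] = 2*b - 6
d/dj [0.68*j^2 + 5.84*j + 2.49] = 1.36*j + 5.84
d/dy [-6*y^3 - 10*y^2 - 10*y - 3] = -18*y^2 - 20*y - 10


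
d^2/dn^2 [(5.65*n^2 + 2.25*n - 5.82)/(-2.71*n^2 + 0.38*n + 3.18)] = (-44.68519*n^3 - 35.6874480000001*n^2 - 152.300916*n - 6.84031200000002)/(19.902511*n^6 - 8.372274*n^5 - 68.888742*n^4 + 19.593712*n^3 + 80.836236*n^2 - 11.528136*n - 32.157432)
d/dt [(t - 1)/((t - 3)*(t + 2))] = (-t^2 + 2*t - 7)/(t^4 - 2*t^3 - 11*t^2 + 12*t + 36)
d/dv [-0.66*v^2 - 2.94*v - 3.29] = -1.32*v - 2.94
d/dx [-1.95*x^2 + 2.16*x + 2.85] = 2.16 - 3.9*x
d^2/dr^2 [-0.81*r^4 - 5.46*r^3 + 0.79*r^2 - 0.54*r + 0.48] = -9.72*r^2 - 32.76*r + 1.58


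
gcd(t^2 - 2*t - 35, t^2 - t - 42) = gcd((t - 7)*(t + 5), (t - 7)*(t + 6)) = t - 7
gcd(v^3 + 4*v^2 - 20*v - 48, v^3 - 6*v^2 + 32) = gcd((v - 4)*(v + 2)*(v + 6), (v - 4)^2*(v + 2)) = v^2 - 2*v - 8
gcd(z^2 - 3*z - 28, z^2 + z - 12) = z + 4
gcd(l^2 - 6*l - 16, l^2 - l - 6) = l + 2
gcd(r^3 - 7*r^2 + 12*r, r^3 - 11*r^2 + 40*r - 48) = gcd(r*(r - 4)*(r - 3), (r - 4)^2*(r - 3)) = r^2 - 7*r + 12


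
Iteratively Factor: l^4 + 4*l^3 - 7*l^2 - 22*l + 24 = (l + 3)*(l^3 + l^2 - 10*l + 8) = (l - 2)*(l + 3)*(l^2 + 3*l - 4) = (l - 2)*(l + 3)*(l + 4)*(l - 1)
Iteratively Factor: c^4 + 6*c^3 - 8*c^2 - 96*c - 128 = (c - 4)*(c^3 + 10*c^2 + 32*c + 32) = (c - 4)*(c + 2)*(c^2 + 8*c + 16) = (c - 4)*(c + 2)*(c + 4)*(c + 4)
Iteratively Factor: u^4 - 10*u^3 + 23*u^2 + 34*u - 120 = (u - 3)*(u^3 - 7*u^2 + 2*u + 40) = (u - 5)*(u - 3)*(u^2 - 2*u - 8) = (u - 5)*(u - 4)*(u - 3)*(u + 2)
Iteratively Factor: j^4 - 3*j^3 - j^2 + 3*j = (j)*(j^3 - 3*j^2 - j + 3) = j*(j - 1)*(j^2 - 2*j - 3) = j*(j - 3)*(j - 1)*(j + 1)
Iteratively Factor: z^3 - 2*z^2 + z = (z - 1)*(z^2 - z) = z*(z - 1)*(z - 1)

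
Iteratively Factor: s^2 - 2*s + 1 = (s - 1)*(s - 1)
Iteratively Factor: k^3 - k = (k - 1)*(k^2 + k) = k*(k - 1)*(k + 1)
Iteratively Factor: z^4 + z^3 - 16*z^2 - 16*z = (z)*(z^3 + z^2 - 16*z - 16) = z*(z - 4)*(z^2 + 5*z + 4) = z*(z - 4)*(z + 4)*(z + 1)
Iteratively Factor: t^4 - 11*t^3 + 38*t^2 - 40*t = (t - 5)*(t^3 - 6*t^2 + 8*t) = t*(t - 5)*(t^2 - 6*t + 8) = t*(t - 5)*(t - 4)*(t - 2)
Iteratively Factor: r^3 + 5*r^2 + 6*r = (r + 3)*(r^2 + 2*r) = r*(r + 3)*(r + 2)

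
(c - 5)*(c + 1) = c^2 - 4*c - 5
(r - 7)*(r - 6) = r^2 - 13*r + 42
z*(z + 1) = z^2 + z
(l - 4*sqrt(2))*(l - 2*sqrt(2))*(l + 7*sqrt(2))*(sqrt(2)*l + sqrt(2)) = sqrt(2)*l^4 + sqrt(2)*l^3 + 2*l^3 - 68*sqrt(2)*l^2 + 2*l^2 - 68*sqrt(2)*l + 224*l + 224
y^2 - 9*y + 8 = (y - 8)*(y - 1)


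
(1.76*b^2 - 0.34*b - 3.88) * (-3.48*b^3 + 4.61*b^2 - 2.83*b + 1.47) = -6.1248*b^5 + 9.2968*b^4 + 6.9542*b^3 - 14.3374*b^2 + 10.4806*b - 5.7036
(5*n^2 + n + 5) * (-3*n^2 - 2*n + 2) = -15*n^4 - 13*n^3 - 7*n^2 - 8*n + 10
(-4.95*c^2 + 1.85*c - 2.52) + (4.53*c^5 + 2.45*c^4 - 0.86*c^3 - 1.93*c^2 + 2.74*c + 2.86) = 4.53*c^5 + 2.45*c^4 - 0.86*c^3 - 6.88*c^2 + 4.59*c + 0.34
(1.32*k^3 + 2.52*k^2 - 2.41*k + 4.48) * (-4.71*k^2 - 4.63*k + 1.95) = -6.2172*k^5 - 17.9808*k^4 + 2.2575*k^3 - 5.0285*k^2 - 25.4419*k + 8.736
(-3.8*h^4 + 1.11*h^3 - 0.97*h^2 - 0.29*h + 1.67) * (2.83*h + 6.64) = -10.754*h^5 - 22.0907*h^4 + 4.6253*h^3 - 7.2615*h^2 + 2.8005*h + 11.0888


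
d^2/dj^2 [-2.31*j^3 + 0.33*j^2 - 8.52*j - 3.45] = 0.66 - 13.86*j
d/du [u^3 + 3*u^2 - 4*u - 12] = 3*u^2 + 6*u - 4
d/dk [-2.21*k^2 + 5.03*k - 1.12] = 5.03 - 4.42*k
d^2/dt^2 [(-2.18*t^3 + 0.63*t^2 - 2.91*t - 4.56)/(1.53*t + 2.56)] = (-10.206324*t^3 - 51.231744*t^2 - 85.721088*t + 9.704304)/(3.581577*t^3 + 17.978112*t^2 + 30.081024*t + 16.777216)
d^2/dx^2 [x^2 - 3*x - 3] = 2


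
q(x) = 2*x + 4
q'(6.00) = 2.00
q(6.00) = 16.00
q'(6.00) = 2.00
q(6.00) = 16.00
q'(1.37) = 2.00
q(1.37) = 6.74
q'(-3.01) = 2.00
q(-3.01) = -2.02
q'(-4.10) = 2.00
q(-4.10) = -4.20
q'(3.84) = 2.00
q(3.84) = 11.68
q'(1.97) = 2.00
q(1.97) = 7.94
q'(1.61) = 2.00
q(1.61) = 7.22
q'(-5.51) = 2.00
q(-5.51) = -7.02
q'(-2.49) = 2.00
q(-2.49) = -0.98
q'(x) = 2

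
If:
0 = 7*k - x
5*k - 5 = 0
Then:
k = 1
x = 7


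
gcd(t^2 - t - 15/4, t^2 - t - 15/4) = t^2 - t - 15/4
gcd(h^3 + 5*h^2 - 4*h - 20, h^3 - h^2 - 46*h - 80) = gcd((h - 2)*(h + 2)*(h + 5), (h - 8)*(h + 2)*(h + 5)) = h^2 + 7*h + 10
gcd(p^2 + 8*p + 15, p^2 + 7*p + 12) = p + 3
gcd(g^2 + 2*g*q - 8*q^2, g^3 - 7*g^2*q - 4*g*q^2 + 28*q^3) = -g + 2*q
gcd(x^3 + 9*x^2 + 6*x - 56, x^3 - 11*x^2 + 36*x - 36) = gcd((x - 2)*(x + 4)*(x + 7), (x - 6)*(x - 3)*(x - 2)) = x - 2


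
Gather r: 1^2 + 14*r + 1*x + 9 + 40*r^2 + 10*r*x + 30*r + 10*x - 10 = 40*r^2 + r*(10*x + 44) + 11*x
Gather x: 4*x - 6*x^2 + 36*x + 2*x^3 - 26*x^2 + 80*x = 2*x^3 - 32*x^2 + 120*x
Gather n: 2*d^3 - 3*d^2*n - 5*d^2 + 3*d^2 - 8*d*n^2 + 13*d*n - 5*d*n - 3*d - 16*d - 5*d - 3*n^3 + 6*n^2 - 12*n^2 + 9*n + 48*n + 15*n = 2*d^3 - 2*d^2 - 24*d - 3*n^3 + n^2*(-8*d - 6) + n*(-3*d^2 + 8*d + 72)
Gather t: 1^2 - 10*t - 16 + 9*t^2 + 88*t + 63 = 9*t^2 + 78*t + 48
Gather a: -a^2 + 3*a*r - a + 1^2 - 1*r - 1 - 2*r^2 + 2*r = -a^2 + a*(3*r - 1) - 2*r^2 + r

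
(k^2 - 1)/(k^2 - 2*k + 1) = (k + 1)/(k - 1)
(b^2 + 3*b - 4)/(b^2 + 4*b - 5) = (b + 4)/(b + 5)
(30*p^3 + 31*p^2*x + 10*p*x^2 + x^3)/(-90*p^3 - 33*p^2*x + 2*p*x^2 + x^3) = (2*p + x)/(-6*p + x)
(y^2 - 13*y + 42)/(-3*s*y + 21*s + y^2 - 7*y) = (y - 6)/(-3*s + y)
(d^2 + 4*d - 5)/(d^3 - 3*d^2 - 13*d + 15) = (d + 5)/(d^2 - 2*d - 15)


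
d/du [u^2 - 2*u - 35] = 2*u - 2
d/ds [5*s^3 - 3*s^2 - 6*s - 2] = 15*s^2 - 6*s - 6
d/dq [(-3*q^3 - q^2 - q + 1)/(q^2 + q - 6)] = (-3*q^4 - 6*q^3 + 54*q^2 + 10*q + 5)/(q^4 + 2*q^3 - 11*q^2 - 12*q + 36)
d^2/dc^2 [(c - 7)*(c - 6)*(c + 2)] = 6*c - 22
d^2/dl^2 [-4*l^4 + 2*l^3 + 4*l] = 12*l*(1 - 4*l)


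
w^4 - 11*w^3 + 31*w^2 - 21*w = w*(w - 7)*(w - 3)*(w - 1)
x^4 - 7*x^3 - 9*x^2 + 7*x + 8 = (x - 8)*(x - 1)*(x + 1)^2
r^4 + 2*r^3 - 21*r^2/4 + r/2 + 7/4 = (r - 1)^2*(r + 1/2)*(r + 7/2)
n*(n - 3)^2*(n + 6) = n^4 - 27*n^2 + 54*n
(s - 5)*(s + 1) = s^2 - 4*s - 5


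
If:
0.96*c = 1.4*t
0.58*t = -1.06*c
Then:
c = 0.00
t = 0.00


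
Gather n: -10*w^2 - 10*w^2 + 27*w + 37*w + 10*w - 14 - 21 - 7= -20*w^2 + 74*w - 42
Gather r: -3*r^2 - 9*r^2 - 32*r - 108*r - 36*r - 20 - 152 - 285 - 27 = -12*r^2 - 176*r - 484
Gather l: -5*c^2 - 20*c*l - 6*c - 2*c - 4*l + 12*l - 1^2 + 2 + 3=-5*c^2 - 8*c + l*(8 - 20*c) + 4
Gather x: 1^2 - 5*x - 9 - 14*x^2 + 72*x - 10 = -14*x^2 + 67*x - 18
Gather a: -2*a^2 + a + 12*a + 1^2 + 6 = -2*a^2 + 13*a + 7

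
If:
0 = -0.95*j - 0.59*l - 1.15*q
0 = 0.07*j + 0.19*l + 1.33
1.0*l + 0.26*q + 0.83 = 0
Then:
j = -9.80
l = -3.39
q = 9.84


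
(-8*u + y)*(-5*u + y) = 40*u^2 - 13*u*y + y^2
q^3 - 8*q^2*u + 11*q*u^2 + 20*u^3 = (q - 5*u)*(q - 4*u)*(q + u)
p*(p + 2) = p^2 + 2*p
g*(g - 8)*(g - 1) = g^3 - 9*g^2 + 8*g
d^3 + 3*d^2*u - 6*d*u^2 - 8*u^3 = (d - 2*u)*(d + u)*(d + 4*u)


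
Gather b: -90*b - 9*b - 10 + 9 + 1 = -99*b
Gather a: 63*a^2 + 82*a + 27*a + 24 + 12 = 63*a^2 + 109*a + 36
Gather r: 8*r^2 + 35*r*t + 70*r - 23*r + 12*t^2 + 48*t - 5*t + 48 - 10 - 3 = 8*r^2 + r*(35*t + 47) + 12*t^2 + 43*t + 35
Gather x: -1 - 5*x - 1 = -5*x - 2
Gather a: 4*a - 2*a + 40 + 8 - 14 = 2*a + 34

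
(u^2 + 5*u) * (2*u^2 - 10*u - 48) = 2*u^4 - 98*u^2 - 240*u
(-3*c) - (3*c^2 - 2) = -3*c^2 - 3*c + 2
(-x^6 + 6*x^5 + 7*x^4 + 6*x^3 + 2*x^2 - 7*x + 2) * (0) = 0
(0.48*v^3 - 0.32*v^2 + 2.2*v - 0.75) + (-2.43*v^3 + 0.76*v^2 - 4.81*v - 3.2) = -1.95*v^3 + 0.44*v^2 - 2.61*v - 3.95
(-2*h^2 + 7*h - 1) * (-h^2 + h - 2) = 2*h^4 - 9*h^3 + 12*h^2 - 15*h + 2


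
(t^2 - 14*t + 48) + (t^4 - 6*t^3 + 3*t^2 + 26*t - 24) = t^4 - 6*t^3 + 4*t^2 + 12*t + 24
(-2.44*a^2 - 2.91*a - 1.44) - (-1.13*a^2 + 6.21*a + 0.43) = -1.31*a^2 - 9.12*a - 1.87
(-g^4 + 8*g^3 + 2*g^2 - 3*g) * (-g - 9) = g^5 + g^4 - 74*g^3 - 15*g^2 + 27*g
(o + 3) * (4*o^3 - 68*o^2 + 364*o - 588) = 4*o^4 - 56*o^3 + 160*o^2 + 504*o - 1764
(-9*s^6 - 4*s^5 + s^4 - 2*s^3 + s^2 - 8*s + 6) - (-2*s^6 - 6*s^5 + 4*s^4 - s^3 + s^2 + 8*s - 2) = -7*s^6 + 2*s^5 - 3*s^4 - s^3 - 16*s + 8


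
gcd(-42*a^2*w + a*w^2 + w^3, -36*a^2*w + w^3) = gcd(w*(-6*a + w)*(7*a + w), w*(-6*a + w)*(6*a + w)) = -6*a*w + w^2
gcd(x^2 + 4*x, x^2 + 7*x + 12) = x + 4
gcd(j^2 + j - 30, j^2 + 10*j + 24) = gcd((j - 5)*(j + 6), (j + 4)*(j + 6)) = j + 6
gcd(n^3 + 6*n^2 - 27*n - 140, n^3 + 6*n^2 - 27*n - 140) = n^3 + 6*n^2 - 27*n - 140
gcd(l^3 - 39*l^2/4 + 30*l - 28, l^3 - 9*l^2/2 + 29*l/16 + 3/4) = l - 4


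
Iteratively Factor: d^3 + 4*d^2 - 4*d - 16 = (d + 4)*(d^2 - 4) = (d - 2)*(d + 4)*(d + 2)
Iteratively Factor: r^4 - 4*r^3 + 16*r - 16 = (r + 2)*(r^3 - 6*r^2 + 12*r - 8) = (r - 2)*(r + 2)*(r^2 - 4*r + 4) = (r - 2)^2*(r + 2)*(r - 2)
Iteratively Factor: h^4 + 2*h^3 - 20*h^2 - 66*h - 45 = (h + 3)*(h^3 - h^2 - 17*h - 15) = (h + 3)^2*(h^2 - 4*h - 5) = (h + 1)*(h + 3)^2*(h - 5)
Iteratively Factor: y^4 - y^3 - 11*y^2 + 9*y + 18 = (y - 3)*(y^3 + 2*y^2 - 5*y - 6) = (y - 3)*(y - 2)*(y^2 + 4*y + 3) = (y - 3)*(y - 2)*(y + 1)*(y + 3)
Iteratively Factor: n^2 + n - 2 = (n - 1)*(n + 2)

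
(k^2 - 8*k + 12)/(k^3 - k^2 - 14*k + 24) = (k - 6)/(k^2 + k - 12)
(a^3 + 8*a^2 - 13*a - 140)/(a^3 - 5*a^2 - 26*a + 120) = (a + 7)/(a - 6)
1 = 1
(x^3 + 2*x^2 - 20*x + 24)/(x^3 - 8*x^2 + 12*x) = (x^2 + 4*x - 12)/(x*(x - 6))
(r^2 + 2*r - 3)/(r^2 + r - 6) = (r - 1)/(r - 2)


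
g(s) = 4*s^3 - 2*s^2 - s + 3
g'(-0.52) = 4.32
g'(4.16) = 190.03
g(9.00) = 2748.00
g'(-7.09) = 630.58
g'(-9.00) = 1007.00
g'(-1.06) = 16.72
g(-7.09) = -1516.05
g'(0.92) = 5.48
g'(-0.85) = 11.07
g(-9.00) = -3066.00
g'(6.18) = 432.59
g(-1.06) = -2.95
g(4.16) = 252.19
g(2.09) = 28.69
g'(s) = 12*s^2 - 4*s - 1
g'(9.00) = 935.00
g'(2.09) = 43.06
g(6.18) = 864.55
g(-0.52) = 2.42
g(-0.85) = -0.05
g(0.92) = 3.50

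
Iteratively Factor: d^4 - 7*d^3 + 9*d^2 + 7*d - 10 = (d - 2)*(d^3 - 5*d^2 - d + 5) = (d - 5)*(d - 2)*(d^2 - 1) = (d - 5)*(d - 2)*(d + 1)*(d - 1)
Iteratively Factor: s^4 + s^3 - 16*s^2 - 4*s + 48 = (s - 2)*(s^3 + 3*s^2 - 10*s - 24) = (s - 2)*(s + 2)*(s^2 + s - 12) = (s - 2)*(s + 2)*(s + 4)*(s - 3)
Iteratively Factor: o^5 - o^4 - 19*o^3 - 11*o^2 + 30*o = (o)*(o^4 - o^3 - 19*o^2 - 11*o + 30) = o*(o - 1)*(o^3 - 19*o - 30) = o*(o - 1)*(o + 3)*(o^2 - 3*o - 10) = o*(o - 5)*(o - 1)*(o + 3)*(o + 2)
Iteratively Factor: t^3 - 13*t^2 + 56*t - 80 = (t - 4)*(t^2 - 9*t + 20) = (t - 4)^2*(t - 5)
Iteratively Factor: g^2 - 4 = (g + 2)*(g - 2)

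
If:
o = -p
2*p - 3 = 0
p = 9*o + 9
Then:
No Solution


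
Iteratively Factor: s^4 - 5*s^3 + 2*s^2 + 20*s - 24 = (s - 2)*(s^3 - 3*s^2 - 4*s + 12) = (s - 3)*(s - 2)*(s^2 - 4) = (s - 3)*(s - 2)*(s + 2)*(s - 2)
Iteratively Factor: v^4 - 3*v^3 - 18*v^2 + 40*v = (v)*(v^3 - 3*v^2 - 18*v + 40) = v*(v + 4)*(v^2 - 7*v + 10) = v*(v - 2)*(v + 4)*(v - 5)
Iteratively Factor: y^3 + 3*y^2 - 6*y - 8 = (y + 4)*(y^2 - y - 2) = (y + 1)*(y + 4)*(y - 2)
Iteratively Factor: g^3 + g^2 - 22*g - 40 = (g + 2)*(g^2 - g - 20) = (g - 5)*(g + 2)*(g + 4)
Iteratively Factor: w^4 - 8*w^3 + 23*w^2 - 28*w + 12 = (w - 2)*(w^3 - 6*w^2 + 11*w - 6) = (w - 2)^2*(w^2 - 4*w + 3) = (w - 2)^2*(w - 1)*(w - 3)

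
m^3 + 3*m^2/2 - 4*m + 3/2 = (m - 1)*(m - 1/2)*(m + 3)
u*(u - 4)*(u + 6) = u^3 + 2*u^2 - 24*u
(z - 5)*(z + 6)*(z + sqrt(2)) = z^3 + z^2 + sqrt(2)*z^2 - 30*z + sqrt(2)*z - 30*sqrt(2)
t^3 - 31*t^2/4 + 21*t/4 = t*(t - 7)*(t - 3/4)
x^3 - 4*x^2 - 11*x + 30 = (x - 5)*(x - 2)*(x + 3)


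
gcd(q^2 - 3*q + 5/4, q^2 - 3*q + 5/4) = q^2 - 3*q + 5/4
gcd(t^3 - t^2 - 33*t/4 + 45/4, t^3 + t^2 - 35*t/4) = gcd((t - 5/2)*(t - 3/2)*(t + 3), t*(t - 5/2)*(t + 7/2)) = t - 5/2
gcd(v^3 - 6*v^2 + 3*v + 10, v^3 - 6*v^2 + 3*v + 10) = v^3 - 6*v^2 + 3*v + 10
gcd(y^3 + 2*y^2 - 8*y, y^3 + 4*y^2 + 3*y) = y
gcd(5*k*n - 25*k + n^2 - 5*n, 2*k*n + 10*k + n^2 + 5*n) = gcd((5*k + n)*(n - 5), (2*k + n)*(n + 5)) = 1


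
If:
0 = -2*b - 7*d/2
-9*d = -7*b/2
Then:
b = 0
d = 0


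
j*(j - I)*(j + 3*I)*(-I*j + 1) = -I*j^4 + 3*j^3 - I*j^2 + 3*j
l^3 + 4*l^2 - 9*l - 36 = (l - 3)*(l + 3)*(l + 4)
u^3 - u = u*(u - 1)*(u + 1)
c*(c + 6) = c^2 + 6*c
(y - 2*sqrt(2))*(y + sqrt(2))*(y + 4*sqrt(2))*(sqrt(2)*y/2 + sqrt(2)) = sqrt(2)*y^4/2 + sqrt(2)*y^3 + 3*y^3 - 6*sqrt(2)*y^2 + 6*y^2 - 12*sqrt(2)*y - 16*y - 32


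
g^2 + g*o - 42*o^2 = (g - 6*o)*(g + 7*o)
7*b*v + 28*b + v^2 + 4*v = (7*b + v)*(v + 4)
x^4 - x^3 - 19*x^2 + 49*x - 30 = (x - 3)*(x - 2)*(x - 1)*(x + 5)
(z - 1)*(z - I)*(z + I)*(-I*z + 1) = -I*z^4 + z^3 + I*z^3 - z^2 - I*z^2 + z + I*z - 1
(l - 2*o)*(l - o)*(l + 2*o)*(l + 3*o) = l^4 + 2*l^3*o - 7*l^2*o^2 - 8*l*o^3 + 12*o^4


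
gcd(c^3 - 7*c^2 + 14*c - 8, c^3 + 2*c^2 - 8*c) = c - 2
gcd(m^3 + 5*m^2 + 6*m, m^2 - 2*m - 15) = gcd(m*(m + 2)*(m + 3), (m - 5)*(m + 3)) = m + 3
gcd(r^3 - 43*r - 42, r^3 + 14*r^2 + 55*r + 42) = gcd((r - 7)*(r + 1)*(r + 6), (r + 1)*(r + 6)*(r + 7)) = r^2 + 7*r + 6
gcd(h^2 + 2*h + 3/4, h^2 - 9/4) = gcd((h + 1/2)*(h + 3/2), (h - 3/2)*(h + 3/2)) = h + 3/2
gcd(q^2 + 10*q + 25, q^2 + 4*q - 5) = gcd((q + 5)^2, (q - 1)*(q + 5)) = q + 5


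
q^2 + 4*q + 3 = (q + 1)*(q + 3)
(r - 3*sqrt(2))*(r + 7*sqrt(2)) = r^2 + 4*sqrt(2)*r - 42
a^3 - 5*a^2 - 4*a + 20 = (a - 5)*(a - 2)*(a + 2)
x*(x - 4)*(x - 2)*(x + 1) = x^4 - 5*x^3 + 2*x^2 + 8*x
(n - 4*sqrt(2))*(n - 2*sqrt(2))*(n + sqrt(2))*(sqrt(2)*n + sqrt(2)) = sqrt(2)*n^4 - 10*n^3 + sqrt(2)*n^3 - 10*n^2 + 4*sqrt(2)*n^2 + 4*sqrt(2)*n + 32*n + 32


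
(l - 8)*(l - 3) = l^2 - 11*l + 24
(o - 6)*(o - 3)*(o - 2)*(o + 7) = o^4 - 4*o^3 - 41*o^2 + 216*o - 252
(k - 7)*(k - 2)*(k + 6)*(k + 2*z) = k^4 + 2*k^3*z - 3*k^3 - 6*k^2*z - 40*k^2 - 80*k*z + 84*k + 168*z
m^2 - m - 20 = (m - 5)*(m + 4)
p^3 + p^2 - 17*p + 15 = (p - 3)*(p - 1)*(p + 5)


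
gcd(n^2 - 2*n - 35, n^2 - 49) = n - 7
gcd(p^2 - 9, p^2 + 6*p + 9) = p + 3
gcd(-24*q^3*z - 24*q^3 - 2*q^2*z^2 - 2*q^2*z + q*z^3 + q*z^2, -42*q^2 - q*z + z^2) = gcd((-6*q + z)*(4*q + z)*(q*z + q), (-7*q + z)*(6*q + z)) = 1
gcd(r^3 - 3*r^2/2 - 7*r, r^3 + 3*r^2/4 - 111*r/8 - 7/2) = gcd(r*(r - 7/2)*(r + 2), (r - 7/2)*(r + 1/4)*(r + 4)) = r - 7/2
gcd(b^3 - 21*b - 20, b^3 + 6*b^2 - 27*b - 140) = b^2 - b - 20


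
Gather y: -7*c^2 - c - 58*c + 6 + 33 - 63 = -7*c^2 - 59*c - 24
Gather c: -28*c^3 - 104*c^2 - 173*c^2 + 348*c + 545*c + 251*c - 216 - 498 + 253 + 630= -28*c^3 - 277*c^2 + 1144*c + 169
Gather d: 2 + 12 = 14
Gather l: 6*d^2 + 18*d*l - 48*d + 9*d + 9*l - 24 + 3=6*d^2 - 39*d + l*(18*d + 9) - 21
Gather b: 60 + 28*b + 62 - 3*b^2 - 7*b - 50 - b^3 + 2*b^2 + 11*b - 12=-b^3 - b^2 + 32*b + 60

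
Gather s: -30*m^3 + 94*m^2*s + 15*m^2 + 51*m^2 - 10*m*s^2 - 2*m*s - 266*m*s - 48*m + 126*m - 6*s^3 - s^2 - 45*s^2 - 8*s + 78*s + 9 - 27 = -30*m^3 + 66*m^2 + 78*m - 6*s^3 + s^2*(-10*m - 46) + s*(94*m^2 - 268*m + 70) - 18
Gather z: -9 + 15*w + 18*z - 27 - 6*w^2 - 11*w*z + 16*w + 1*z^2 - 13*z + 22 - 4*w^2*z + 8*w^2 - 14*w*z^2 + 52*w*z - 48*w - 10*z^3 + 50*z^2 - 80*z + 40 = 2*w^2 - 17*w - 10*z^3 + z^2*(51 - 14*w) + z*(-4*w^2 + 41*w - 75) + 26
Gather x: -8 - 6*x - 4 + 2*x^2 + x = 2*x^2 - 5*x - 12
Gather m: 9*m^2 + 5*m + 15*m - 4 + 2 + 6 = 9*m^2 + 20*m + 4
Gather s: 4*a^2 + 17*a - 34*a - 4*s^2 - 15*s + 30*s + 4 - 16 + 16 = 4*a^2 - 17*a - 4*s^2 + 15*s + 4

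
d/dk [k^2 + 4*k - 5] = 2*k + 4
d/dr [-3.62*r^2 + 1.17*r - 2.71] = 1.17 - 7.24*r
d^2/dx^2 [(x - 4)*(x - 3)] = 2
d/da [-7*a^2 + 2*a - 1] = 2 - 14*a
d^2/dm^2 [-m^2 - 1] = -2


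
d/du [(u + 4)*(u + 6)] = 2*u + 10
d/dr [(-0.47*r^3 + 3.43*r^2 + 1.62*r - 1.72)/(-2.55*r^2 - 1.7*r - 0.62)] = (1.1985*r^4 + 1.598*r^3 - 0.825800000000001*r^2 - 13.0252*r - 3.9284)/(6.5025*r^4 + 8.67*r^3 + 6.052*r^2 + 2.108*r + 0.3844)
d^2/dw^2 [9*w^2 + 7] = 18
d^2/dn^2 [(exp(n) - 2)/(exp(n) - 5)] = 3*(exp(n) + 5)*exp(n)/(exp(3*n) - 15*exp(2*n) + 75*exp(n) - 125)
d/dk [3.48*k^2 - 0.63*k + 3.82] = 6.96*k - 0.63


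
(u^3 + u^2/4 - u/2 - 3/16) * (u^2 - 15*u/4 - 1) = u^5 - 7*u^4/2 - 39*u^3/16 + 23*u^2/16 + 77*u/64 + 3/16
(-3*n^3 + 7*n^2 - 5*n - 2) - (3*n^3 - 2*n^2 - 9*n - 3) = -6*n^3 + 9*n^2 + 4*n + 1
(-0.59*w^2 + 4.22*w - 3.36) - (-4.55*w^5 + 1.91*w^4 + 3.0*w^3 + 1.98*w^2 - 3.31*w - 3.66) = 4.55*w^5 - 1.91*w^4 - 3.0*w^3 - 2.57*w^2 + 7.53*w + 0.3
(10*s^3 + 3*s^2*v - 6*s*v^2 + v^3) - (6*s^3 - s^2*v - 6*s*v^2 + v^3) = 4*s^3 + 4*s^2*v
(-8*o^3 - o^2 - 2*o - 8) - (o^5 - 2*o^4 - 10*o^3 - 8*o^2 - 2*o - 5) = -o^5 + 2*o^4 + 2*o^3 + 7*o^2 - 3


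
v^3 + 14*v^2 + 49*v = v*(v + 7)^2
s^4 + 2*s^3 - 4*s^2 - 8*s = s*(s - 2)*(s + 2)^2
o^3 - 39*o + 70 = (o - 5)*(o - 2)*(o + 7)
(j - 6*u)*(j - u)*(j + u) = j^3 - 6*j^2*u - j*u^2 + 6*u^3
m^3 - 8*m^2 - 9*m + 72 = (m - 8)*(m - 3)*(m + 3)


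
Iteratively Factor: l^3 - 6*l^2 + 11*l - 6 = (l - 2)*(l^2 - 4*l + 3) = (l - 2)*(l - 1)*(l - 3)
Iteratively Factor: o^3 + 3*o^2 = (o)*(o^2 + 3*o) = o^2*(o + 3)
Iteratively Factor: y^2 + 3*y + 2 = (y + 2)*(y + 1)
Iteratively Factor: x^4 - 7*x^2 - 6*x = (x + 2)*(x^3 - 2*x^2 - 3*x) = (x - 3)*(x + 2)*(x^2 + x) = (x - 3)*(x + 1)*(x + 2)*(x)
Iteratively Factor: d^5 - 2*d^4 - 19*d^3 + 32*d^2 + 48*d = (d + 4)*(d^4 - 6*d^3 + 5*d^2 + 12*d) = (d + 1)*(d + 4)*(d^3 - 7*d^2 + 12*d) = (d - 3)*(d + 1)*(d + 4)*(d^2 - 4*d) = d*(d - 3)*(d + 1)*(d + 4)*(d - 4)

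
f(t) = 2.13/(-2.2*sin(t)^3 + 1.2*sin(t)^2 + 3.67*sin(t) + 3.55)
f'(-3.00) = 0.72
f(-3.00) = 0.70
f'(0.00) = -0.62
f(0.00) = 0.60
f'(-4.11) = 0.04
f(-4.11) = 0.35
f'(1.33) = 0.00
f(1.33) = 0.34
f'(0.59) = -0.17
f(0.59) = 0.38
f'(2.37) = 0.09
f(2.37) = 0.36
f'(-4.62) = -0.00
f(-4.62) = 0.34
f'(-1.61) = -0.04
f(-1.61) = 0.65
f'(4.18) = -0.49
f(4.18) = 0.79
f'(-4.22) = 0.02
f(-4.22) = 0.34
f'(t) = 2.13*(6.6*sin(t)^2*cos(t) - 2.4*sin(t)*cos(t) - 3.67*cos(t))/(-2.2*sin(t)^3 + 1.2*sin(t)^2 + 3.67*sin(t) + 3.55)^2 = (14.058*sin(t)^2 - 5.112*sin(t) - 7.8171)*cos(t)/(-2.2*sin(t)^3 + 1.2*sin(t)^2 + 3.67*sin(t) + 3.55)^2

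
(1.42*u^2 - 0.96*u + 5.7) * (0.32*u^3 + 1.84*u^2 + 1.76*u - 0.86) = 0.4544*u^5 + 2.3056*u^4 + 2.5568*u^3 + 7.5772*u^2 + 10.8576*u - 4.902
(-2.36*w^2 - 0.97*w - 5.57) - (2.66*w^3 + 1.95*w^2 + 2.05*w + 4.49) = -2.66*w^3 - 4.31*w^2 - 3.02*w - 10.06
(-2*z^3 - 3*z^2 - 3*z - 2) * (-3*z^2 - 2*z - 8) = 6*z^5 + 13*z^4 + 31*z^3 + 36*z^2 + 28*z + 16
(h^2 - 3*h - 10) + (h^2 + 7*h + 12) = 2*h^2 + 4*h + 2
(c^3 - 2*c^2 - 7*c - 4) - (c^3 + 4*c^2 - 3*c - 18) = -6*c^2 - 4*c + 14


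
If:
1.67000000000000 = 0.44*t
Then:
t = 3.80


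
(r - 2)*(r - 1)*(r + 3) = r^3 - 7*r + 6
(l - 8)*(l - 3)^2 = l^3 - 14*l^2 + 57*l - 72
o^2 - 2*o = o*(o - 2)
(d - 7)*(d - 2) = d^2 - 9*d + 14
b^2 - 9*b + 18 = (b - 6)*(b - 3)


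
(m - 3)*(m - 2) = m^2 - 5*m + 6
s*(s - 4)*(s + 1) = s^3 - 3*s^2 - 4*s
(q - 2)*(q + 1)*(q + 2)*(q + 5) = q^4 + 6*q^3 + q^2 - 24*q - 20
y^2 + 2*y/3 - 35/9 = (y - 5/3)*(y + 7/3)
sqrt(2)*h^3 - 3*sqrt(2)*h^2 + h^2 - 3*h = h*(h - 3)*(sqrt(2)*h + 1)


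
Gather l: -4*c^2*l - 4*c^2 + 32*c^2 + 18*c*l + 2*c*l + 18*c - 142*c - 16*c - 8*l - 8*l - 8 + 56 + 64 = 28*c^2 - 140*c + l*(-4*c^2 + 20*c - 16) + 112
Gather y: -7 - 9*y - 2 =-9*y - 9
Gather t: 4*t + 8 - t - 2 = 3*t + 6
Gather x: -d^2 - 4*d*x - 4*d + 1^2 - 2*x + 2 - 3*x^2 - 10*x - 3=-d^2 - 4*d - 3*x^2 + x*(-4*d - 12)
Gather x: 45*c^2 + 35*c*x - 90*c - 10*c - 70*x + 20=45*c^2 - 100*c + x*(35*c - 70) + 20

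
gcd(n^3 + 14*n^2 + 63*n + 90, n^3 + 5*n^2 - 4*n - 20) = n + 5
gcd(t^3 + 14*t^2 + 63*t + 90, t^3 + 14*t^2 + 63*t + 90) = t^3 + 14*t^2 + 63*t + 90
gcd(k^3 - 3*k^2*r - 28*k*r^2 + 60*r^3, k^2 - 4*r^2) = -k + 2*r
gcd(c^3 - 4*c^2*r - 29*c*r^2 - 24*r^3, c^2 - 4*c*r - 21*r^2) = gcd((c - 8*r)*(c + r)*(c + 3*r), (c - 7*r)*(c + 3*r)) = c + 3*r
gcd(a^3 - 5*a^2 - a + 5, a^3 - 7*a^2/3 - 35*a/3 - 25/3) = a^2 - 4*a - 5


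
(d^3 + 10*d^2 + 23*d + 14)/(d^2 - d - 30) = (d^3 + 10*d^2 + 23*d + 14)/(d^2 - d - 30)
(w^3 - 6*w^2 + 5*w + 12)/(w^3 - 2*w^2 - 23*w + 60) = (w + 1)/(w + 5)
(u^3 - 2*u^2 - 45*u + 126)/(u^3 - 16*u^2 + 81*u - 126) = (u + 7)/(u - 7)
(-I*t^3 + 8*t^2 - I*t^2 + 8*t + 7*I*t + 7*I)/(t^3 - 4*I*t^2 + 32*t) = (-I*t^3 + t^2*(8 - I) + t*(8 + 7*I) + 7*I)/(t*(t^2 - 4*I*t + 32))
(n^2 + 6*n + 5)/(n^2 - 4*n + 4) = (n^2 + 6*n + 5)/(n^2 - 4*n + 4)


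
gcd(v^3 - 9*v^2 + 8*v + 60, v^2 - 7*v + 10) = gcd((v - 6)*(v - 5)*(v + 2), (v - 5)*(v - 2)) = v - 5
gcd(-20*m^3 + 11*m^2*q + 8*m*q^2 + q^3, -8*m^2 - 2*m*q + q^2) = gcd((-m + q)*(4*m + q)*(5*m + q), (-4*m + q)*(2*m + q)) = 1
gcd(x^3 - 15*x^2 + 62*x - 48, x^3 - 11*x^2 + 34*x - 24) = x^2 - 7*x + 6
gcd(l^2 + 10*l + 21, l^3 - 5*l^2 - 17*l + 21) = l + 3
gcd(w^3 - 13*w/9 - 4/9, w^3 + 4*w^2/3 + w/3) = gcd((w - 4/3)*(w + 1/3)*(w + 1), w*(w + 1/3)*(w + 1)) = w^2 + 4*w/3 + 1/3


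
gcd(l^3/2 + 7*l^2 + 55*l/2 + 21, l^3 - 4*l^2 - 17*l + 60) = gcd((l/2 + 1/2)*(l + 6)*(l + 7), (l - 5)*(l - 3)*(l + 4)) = 1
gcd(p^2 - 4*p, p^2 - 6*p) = p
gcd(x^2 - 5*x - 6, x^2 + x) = x + 1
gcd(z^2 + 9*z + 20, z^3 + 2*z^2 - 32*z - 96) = z + 4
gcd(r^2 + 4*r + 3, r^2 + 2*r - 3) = r + 3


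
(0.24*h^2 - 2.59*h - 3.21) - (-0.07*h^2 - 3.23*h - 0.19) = 0.31*h^2 + 0.64*h - 3.02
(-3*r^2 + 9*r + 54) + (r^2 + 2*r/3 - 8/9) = -2*r^2 + 29*r/3 + 478/9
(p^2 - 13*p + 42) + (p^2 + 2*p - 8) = 2*p^2 - 11*p + 34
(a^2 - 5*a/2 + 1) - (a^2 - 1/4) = 5/4 - 5*a/2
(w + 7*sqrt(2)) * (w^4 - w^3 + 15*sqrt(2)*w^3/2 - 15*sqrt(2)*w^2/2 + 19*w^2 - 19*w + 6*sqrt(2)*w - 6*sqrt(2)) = w^5 - w^4 + 29*sqrt(2)*w^4/2 - 29*sqrt(2)*w^3/2 + 124*w^3 - 124*w^2 + 139*sqrt(2)*w^2 - 139*sqrt(2)*w + 84*w - 84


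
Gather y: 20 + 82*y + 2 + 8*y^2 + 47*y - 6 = 8*y^2 + 129*y + 16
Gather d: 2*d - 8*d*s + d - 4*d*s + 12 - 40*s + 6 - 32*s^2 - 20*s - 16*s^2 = d*(3 - 12*s) - 48*s^2 - 60*s + 18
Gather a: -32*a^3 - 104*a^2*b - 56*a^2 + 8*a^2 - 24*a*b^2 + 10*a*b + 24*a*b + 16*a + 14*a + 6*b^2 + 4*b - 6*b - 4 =-32*a^3 + a^2*(-104*b - 48) + a*(-24*b^2 + 34*b + 30) + 6*b^2 - 2*b - 4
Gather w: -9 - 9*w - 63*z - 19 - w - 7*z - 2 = -10*w - 70*z - 30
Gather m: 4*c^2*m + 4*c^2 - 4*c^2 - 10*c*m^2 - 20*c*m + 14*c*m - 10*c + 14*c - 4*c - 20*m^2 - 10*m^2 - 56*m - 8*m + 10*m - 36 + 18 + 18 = m^2*(-10*c - 30) + m*(4*c^2 - 6*c - 54)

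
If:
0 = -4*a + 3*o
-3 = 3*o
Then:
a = -3/4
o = -1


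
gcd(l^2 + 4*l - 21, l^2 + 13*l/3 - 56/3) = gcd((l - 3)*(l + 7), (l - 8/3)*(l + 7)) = l + 7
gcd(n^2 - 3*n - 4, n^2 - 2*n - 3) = n + 1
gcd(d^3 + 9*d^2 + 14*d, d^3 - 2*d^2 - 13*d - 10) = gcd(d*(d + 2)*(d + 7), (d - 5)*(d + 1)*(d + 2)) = d + 2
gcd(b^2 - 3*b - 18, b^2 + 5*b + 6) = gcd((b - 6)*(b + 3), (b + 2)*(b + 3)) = b + 3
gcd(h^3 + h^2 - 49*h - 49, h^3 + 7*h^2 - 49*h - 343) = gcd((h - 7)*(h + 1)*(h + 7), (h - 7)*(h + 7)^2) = h^2 - 49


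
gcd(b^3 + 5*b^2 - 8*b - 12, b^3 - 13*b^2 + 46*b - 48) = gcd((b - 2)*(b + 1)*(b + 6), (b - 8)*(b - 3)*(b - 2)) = b - 2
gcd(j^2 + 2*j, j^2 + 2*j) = j^2 + 2*j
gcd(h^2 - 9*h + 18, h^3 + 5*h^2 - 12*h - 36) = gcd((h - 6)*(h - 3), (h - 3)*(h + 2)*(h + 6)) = h - 3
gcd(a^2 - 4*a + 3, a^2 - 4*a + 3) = a^2 - 4*a + 3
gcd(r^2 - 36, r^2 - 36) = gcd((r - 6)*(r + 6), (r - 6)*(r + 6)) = r^2 - 36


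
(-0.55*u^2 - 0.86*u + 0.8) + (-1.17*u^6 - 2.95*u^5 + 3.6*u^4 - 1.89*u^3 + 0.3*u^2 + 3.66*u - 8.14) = -1.17*u^6 - 2.95*u^5 + 3.6*u^4 - 1.89*u^3 - 0.25*u^2 + 2.8*u - 7.34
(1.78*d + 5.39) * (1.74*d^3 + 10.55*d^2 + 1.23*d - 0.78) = 3.0972*d^4 + 28.1576*d^3 + 59.0539*d^2 + 5.2413*d - 4.2042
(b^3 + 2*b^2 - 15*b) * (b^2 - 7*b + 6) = b^5 - 5*b^4 - 23*b^3 + 117*b^2 - 90*b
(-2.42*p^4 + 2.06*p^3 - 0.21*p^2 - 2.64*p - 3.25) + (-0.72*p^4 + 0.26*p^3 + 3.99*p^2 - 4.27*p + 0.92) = -3.14*p^4 + 2.32*p^3 + 3.78*p^2 - 6.91*p - 2.33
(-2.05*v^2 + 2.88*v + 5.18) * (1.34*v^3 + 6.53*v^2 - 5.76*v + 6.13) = -2.747*v^5 - 9.5273*v^4 + 37.5556*v^3 + 4.6701*v^2 - 12.1824*v + 31.7534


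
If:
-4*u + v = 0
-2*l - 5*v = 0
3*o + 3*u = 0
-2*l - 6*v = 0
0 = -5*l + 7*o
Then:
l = 0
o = 0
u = 0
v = 0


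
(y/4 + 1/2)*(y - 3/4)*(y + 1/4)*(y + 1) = y^4/4 + 5*y^3/8 + 5*y^2/64 - 25*y/64 - 3/32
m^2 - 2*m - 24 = (m - 6)*(m + 4)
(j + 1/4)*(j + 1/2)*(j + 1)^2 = j^4 + 11*j^3/4 + 21*j^2/8 + j + 1/8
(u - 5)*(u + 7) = u^2 + 2*u - 35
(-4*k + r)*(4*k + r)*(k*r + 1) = -16*k^3*r - 16*k^2 + k*r^3 + r^2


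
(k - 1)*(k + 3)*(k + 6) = k^3 + 8*k^2 + 9*k - 18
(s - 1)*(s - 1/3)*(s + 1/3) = s^3 - s^2 - s/9 + 1/9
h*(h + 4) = h^2 + 4*h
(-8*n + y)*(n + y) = -8*n^2 - 7*n*y + y^2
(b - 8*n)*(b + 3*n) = b^2 - 5*b*n - 24*n^2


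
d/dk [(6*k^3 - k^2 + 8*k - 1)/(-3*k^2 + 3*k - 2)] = (-18*k^4 + 36*k^3 - 15*k^2 - 2*k - 13)/(9*k^4 - 18*k^3 + 21*k^2 - 12*k + 4)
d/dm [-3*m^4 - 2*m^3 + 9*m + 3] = -12*m^3 - 6*m^2 + 9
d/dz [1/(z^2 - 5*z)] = (5 - 2*z)/(z^2*(z - 5)^2)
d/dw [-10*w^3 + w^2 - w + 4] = -30*w^2 + 2*w - 1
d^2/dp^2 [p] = 0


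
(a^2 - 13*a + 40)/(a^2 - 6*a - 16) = (a - 5)/(a + 2)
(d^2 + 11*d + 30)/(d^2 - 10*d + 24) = (d^2 + 11*d + 30)/(d^2 - 10*d + 24)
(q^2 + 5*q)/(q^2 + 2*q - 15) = q/(q - 3)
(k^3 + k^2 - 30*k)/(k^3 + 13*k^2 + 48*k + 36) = k*(k - 5)/(k^2 + 7*k + 6)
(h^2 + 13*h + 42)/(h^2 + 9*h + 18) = (h + 7)/(h + 3)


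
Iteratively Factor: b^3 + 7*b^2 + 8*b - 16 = (b + 4)*(b^2 + 3*b - 4) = (b + 4)^2*(b - 1)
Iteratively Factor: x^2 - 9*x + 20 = (x - 4)*(x - 5)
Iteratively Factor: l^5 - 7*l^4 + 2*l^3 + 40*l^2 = (l - 5)*(l^4 - 2*l^3 - 8*l^2) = (l - 5)*(l + 2)*(l^3 - 4*l^2) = l*(l - 5)*(l + 2)*(l^2 - 4*l) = l*(l - 5)*(l - 4)*(l + 2)*(l)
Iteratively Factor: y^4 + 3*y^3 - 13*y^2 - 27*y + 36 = (y - 3)*(y^3 + 6*y^2 + 5*y - 12) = (y - 3)*(y - 1)*(y^2 + 7*y + 12) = (y - 3)*(y - 1)*(y + 3)*(y + 4)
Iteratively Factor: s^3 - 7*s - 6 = (s - 3)*(s^2 + 3*s + 2) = (s - 3)*(s + 1)*(s + 2)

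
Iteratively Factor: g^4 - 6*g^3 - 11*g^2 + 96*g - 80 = (g - 1)*(g^3 - 5*g^2 - 16*g + 80) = (g - 5)*(g - 1)*(g^2 - 16) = (g - 5)*(g - 4)*(g - 1)*(g + 4)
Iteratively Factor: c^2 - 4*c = (c)*(c - 4)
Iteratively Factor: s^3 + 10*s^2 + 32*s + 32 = (s + 4)*(s^2 + 6*s + 8) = (s + 2)*(s + 4)*(s + 4)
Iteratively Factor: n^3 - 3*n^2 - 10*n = (n - 5)*(n^2 + 2*n) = (n - 5)*(n + 2)*(n)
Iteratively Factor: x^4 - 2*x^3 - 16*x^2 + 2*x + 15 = (x - 5)*(x^3 + 3*x^2 - x - 3) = (x - 5)*(x - 1)*(x^2 + 4*x + 3) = (x - 5)*(x - 1)*(x + 1)*(x + 3)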